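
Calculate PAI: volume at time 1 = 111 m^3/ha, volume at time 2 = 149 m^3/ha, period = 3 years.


PAI = (V2 - V1) / period = (149 - 111) / 3 = 38 / 3 = 12.6667 ≈ 12.67 m^3/ha/yr

12.67 m^3/ha/yr


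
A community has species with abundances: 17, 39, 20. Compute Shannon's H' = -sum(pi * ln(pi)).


Total N = 17 + 39 + 20 = 76
Per-species terms:
  p = 17/76 = 0.223684; ln(p) = -1.497521; p*ln(p) = 0.223684 * (-1.497521) = -0.334971
  p = 39/76 = 0.513158; ln(p) = -0.667171; p*ln(p) = 0.513158 * (-0.667171) = -0.342364
  p = 20/76 = 0.263158; ln(p) = -1.335001; p*ln(p) = 0.263158 * (-1.335001) = -0.351316
sum(p*ln(p)) = (-0.334971) + (-0.342364) + (-0.351316) = -1.028651
H' = -(-1.028651) = 1.028651 ≈ 1.0287

1.0287


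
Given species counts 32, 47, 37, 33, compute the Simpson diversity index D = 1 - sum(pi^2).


Total N = 32 + 47 + 37 + 33 = 149
Per-species terms:
  p = 32/149 = 0.214765; p^2 = 0.214765^2 = 0.046124
  p = 47/149 = 0.315436; p^2 = 0.315436^2 = 0.099500
  p = 37/149 = 0.248322; p^2 = 0.248322^2 = 0.061664
  p = 33/149 = 0.221477; p^2 = 0.221477^2 = 0.049052
sum(p^2) = 0.046124 + 0.099500 + 0.061664 + 0.049052 = 0.256340
D = 1 - 0.256340 = 0.743660 ≈ 0.7437

0.7437


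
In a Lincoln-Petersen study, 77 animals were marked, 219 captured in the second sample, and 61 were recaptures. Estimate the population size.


N = M * C / R = 77 * 219 / 61 = 16863 / 61 = 276.44 ≈ 276

276 individuals


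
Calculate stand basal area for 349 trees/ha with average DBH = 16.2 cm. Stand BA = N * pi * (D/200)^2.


(D/200)^2 = (16.2/200)^2 = 0.081^2 = 0.006561
Individual BA = 3.141593 * 0.006561 = 0.0206120 m^2
Stand BA = 349 * 0.0206120 = 7.19359 ≈ 7.19 m^2/ha

7.19 m^2/ha


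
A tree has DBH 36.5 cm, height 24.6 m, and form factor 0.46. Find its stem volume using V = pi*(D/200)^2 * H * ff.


(D/200)^2 = (36.5/200)^2 = 0.1825^2 = 0.03330625
BA = 3.141593 * 0.03330625 = 0.104635 m^2
V = 0.104635 * 24.6 * 0.46 = 1.18405 ≈ 1.184 m^3

1.184 m^3


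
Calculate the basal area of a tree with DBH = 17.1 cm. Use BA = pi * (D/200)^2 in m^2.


D/200 = 17.1/200 = 0.0855 m
(D/200)^2 = 0.0855^2 = 0.00731025
BA = 3.141593 * 0.00731025 = 0.0229658 ≈ 0.0230 m^2

0.0230 m^2


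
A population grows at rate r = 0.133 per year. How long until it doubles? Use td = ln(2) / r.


td = ln(2) / 0.133 = 0.693147 / 0.133 = 5.21163 ≈ 5.2 years

5.2 years


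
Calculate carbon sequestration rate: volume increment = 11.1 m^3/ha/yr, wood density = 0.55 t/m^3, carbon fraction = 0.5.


C = 11.1 * 0.55 * 0.5 = 3.0525 ≈ 3.05 t C/ha/yr

3.05 t C/ha/yr


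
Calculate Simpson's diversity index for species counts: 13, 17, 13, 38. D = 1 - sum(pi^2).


Total N = 13 + 17 + 13 + 38 = 81
Per-species terms:
  p = 13/81 = 0.160494; p^2 = 0.160494^2 = 0.025758
  p = 17/81 = 0.209877; p^2 = 0.209877^2 = 0.044048
  p = 13/81 = 0.160494; p^2 = 0.160494^2 = 0.025758
  p = 38/81 = 0.469136; p^2 = 0.469136^2 = 0.220089
sum(p^2) = 0.025758 + 0.044048 + 0.025758 + 0.220089 = 0.315653
D = 1 - 0.315653 = 0.684347 ≈ 0.6843

0.6843


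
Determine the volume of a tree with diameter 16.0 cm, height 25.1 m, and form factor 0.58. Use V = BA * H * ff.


(D/200)^2 = (16.0/200)^2 = 0.08^2 = 0.0064
BA = 3.141593 * 0.0064 = 0.0201062 m^2
V = 0.0201062 * 25.1 * 0.58 = 0.292706 ≈ 0.293 m^3

0.293 m^3


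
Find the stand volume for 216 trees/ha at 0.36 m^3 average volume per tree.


V_stand = 216 * 0.36 = 77.76 ≈ 77.8 m^3/ha

77.8 m^3/ha


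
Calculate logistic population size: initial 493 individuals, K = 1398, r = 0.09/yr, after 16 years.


(K - N0)/N0 = (1398 - 493)/493 = 905/493 = 1.83570
r*t = 0.09 * 16 = 1.44; exp(-1.44) = 0.236928
1.83570 * 0.236928 = 0.434929
1 + 0.434929 = 1.43493
N = 1398 / 1.43493 = 974.264 ≈ 974

974


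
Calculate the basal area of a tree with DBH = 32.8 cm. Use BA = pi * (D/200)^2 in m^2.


D/200 = 32.8/200 = 0.164 m
(D/200)^2 = 0.164^2 = 0.026896
BA = 3.141593 * 0.026896 = 0.0844963 ≈ 0.0845 m^2

0.0845 m^2


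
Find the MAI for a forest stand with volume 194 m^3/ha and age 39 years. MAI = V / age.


MAI = 194 / 39 = 4.9744 ≈ 4.97 m^3/ha/yr

4.97 m^3/ha/yr


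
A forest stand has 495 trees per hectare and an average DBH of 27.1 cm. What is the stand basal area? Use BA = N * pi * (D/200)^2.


(D/200)^2 = (27.1/200)^2 = 0.1355^2 = 0.01836025
Individual BA = 3.141593 * 0.01836025 = 0.0576804 m^2
Stand BA = 495 * 0.0576804 = 28.5518 ≈ 28.55 m^2/ha

28.55 m^2/ha


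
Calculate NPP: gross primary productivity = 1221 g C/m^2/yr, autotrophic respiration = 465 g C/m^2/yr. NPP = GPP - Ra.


NPP = GPP - Ra = 1221 - 465 = 756 g C/m^2/yr

756 g C/m^2/yr


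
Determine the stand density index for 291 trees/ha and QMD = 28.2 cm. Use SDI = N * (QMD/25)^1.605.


QMD/25 = 28.2/25 = 1.128
(1.128)^1.605 = exp(1.605 * ln(1.128)) = exp(1.605 * 0.120446) = exp(0.193316) = 1.21327
SDI = 291 * 1.21327 = 353.062 ≈ 353

353


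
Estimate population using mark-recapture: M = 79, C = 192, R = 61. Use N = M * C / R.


N = M * C / R = 79 * 192 / 61 = 15168 / 61 = 248.66 ≈ 249

249 individuals


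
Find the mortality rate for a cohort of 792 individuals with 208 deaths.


Mortality rate = 208 / 792 = 0.262626 ≈ 0.2626

0.2626


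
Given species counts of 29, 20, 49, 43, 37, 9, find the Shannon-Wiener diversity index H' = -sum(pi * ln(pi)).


Total N = 29 + 20 + 49 + 43 + 37 + 9 = 187
Per-species terms:
  p = 29/187 = 0.155080; ln(p) = -1.863814; p*ln(p) = 0.155080 * (-1.863814) = -0.289040
  p = 20/187 = 0.106952; ln(p) = -2.235375; p*ln(p) = 0.106952 * (-2.235375) = -0.239078
  p = 49/187 = 0.262032; ln(p) = -1.339289; p*ln(p) = 0.262032 * (-1.339289) = -0.350937
  p = 43/187 = 0.229947; ln(p) = -1.469906; p*ln(p) = 0.229947 * (-1.469906) = -0.338000
  p = 37/187 = 0.197861; ln(p) = -1.620191; p*ln(p) = 0.197861 * (-1.620191) = -0.320573
  p = 9/187 = 0.048128; ln(p) = -3.033891; p*ln(p) = 0.048128 * (-3.033891) = -0.146015
sum(p*ln(p)) = (-0.289040) + (-0.239078) + (-0.350937) + (-0.338000) + (-0.320573) + (-0.146015) = -1.683643
H' = -(-1.683643) = 1.683643 ≈ 1.6836

1.6836


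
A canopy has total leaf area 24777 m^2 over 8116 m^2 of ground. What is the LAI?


LAI = 24777 / 8116 = 3.0529 ≈ 3.05

3.05


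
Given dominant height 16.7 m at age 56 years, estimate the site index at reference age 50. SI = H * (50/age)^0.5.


50/56 = 0.892857
(0.892857)^0.5 = 0.944911
SI = 16.7 * 0.944911 = 15.7800 ≈ 15.8 m

15.8 m


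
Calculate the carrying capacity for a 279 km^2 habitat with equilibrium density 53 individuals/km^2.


K = 53 * 279 = 14787 individuals

14787 individuals


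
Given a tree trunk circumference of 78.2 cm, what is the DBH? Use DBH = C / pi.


DBH = C / pi = 78.2 / 3.141593 = 24.8918 ≈ 24.89 cm

24.89 cm


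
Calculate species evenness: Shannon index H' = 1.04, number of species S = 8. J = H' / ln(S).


ln(8) = 2.07944
J = H' / ln(S) = 1.04 / 2.07944 = 0.500135 ≈ 0.5001

0.5001


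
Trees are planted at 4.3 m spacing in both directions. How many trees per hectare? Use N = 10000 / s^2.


N = 10000 / 4.3^2 = 10000 / 18.49 = 540.833 ≈ 541 trees/ha

541 trees/ha


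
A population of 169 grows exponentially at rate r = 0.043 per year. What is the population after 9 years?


r*t = 0.043 * 9 = 0.387
exp(0.387) = 1.47256
N = 169 * 1.47256 = 248.863 ≈ 249

249


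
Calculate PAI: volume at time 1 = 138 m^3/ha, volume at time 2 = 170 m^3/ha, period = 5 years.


PAI = (V2 - V1) / period = (170 - 138) / 5 = 32 / 5 = 6.40 m^3/ha/yr

6.40 m^3/ha/yr


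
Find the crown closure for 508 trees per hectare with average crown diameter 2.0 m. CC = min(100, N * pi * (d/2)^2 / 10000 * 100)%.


(d/2)^2 = (2.0/2)^2 = 1^2 = 1
Crown area = 3.141593 * 1 = 3.14159 m^2
N * area / 10000 * 100 = 508 * 3.14159 / 10000 * 100 = 15.9593
CC = min(100, 15.9593) = 15.9593 ≈ 16.0%

16.0%


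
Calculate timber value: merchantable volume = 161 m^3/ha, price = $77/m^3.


Value = 161 * 77 = $12397/ha

$12397/ha


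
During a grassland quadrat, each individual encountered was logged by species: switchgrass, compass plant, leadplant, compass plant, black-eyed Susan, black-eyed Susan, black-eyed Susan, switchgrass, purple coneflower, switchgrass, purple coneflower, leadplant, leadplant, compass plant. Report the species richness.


Total individuals logged = 14
Distinct species (count of individuals): switchgrass (3), compass plant (3), leadplant (3), black-eyed Susan (3), purple coneflower (2)
Species richness = number of distinct species = 5

5


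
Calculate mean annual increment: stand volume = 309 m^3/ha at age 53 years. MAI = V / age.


MAI = 309 / 53 = 5.8302 ≈ 5.83 m^3/ha/yr

5.83 m^3/ha/yr


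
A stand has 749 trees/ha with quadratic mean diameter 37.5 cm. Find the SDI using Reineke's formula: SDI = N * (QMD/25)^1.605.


QMD/25 = 37.5/25 = 1.5
(1.5)^1.605 = exp(1.605 * ln(1.5)) = exp(1.605 * 0.405465) = exp(0.650771) = 1.91702
SDI = 749 * 1.91702 = 1435.85 ≈ 1436

1436


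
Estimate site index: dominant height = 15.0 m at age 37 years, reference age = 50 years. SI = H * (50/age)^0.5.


50/37 = 1.35135
(1.35135)^0.5 = 1.16248
SI = 15.0 * 1.16248 = 17.4372 ≈ 17.4 m

17.4 m


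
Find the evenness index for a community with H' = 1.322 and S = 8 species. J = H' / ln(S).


ln(8) = 2.07944
J = H' / ln(S) = 1.322 / 2.07944 = 0.635748 ≈ 0.6357

0.6357


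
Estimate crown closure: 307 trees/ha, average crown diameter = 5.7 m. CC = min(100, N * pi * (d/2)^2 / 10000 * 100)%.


(d/2)^2 = (5.7/2)^2 = 2.85^2 = 8.1225
Crown area = 3.141593 * 8.1225 = 25.5176 m^2
N * area / 10000 * 100 = 307 * 25.5176 / 10000 * 100 = 78.3390
CC = min(100, 78.3390) = 78.3390 ≈ 78.3%

78.3%


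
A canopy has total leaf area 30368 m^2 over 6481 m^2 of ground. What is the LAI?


LAI = 30368 / 6481 = 4.6857 ≈ 4.69

4.69


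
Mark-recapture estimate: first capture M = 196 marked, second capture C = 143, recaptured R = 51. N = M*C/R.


N = M * C / R = 196 * 143 / 51 = 28028 / 51 = 549.57 ≈ 550

550 individuals


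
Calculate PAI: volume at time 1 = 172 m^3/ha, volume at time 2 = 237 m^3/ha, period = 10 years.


PAI = (V2 - V1) / period = (237 - 172) / 10 = 65 / 10 = 6.50 m^3/ha/yr

6.50 m^3/ha/yr


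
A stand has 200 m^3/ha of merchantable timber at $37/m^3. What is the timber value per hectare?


Value = 200 * 37 = $7400/ha

$7400/ha


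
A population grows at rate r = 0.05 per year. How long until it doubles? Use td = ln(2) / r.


td = ln(2) / 0.05 = 0.693147 / 0.05 = 13.8629 ≈ 13.9 years

13.9 years


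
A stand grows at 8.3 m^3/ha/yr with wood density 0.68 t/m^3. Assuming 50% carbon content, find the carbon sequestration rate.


C = 8.3 * 0.68 * 0.5 = 2.822 ≈ 2.82 t C/ha/yr

2.82 t C/ha/yr


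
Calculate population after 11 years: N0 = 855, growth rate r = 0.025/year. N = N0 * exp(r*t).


r*t = 0.025 * 11 = 0.275
exp(0.275) = 1.31653
N = 855 * 1.31653 = 1125.63 ≈ 1126

1126


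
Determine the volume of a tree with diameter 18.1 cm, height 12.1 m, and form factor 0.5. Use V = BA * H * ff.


(D/200)^2 = (18.1/200)^2 = 0.0905^2 = 0.00819025
BA = 3.141593 * 0.00819025 = 0.0257304 m^2
V = 0.0257304 * 12.1 * 0.5 = 0.155669 ≈ 0.156 m^3

0.156 m^3


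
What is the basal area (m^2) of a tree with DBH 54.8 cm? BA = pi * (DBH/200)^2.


D/200 = 54.8/200 = 0.274 m
(D/200)^2 = 0.274^2 = 0.075076
BA = 3.141593 * 0.075076 = 0.235858 ≈ 0.2359 m^2

0.2359 m^2


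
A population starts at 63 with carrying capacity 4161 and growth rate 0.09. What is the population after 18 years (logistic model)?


(K - N0)/N0 = (4161 - 63)/63 = 4098/63 = 65.0476
r*t = 0.09 * 18 = 1.62; exp(-1.62) = 0.197899
65.0476 * 0.197899 = 12.8729
1 + 12.8729 = 13.8729
N = 4161 / 13.8729 = 299.937 ≈ 300

300


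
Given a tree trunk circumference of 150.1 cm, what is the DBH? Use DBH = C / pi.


DBH = C / pi = 150.1 / 3.141593 = 47.7783 ≈ 47.78 cm

47.78 cm


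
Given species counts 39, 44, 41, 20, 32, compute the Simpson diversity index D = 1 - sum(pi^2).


Total N = 39 + 44 + 41 + 20 + 32 = 176
Per-species terms:
  p = 39/176 = 0.221591; p^2 = 0.221591^2 = 0.049103
  p = 44/176 = 0.250000; p^2 = 0.250000^2 = 0.062500
  p = 41/176 = 0.232955; p^2 = 0.232955^2 = 0.054268
  p = 20/176 = 0.113636; p^2 = 0.113636^2 = 0.012913
  p = 32/176 = 0.181818; p^2 = 0.181818^2 = 0.033058
sum(p^2) = 0.049103 + 0.062500 + 0.054268 + 0.012913 + 0.033058 = 0.211842
D = 1 - 0.211842 = 0.788158 ≈ 0.7882

0.7882


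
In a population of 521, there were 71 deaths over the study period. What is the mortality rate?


Mortality rate = 71 / 521 = 0.136276 ≈ 0.1363

0.1363


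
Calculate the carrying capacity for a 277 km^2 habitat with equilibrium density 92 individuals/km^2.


K = 92 * 277 = 25484 individuals

25484 individuals


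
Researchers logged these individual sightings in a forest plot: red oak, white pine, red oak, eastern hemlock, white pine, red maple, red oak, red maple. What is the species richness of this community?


Total individuals logged = 8
Distinct species (count of individuals): red oak (3), white pine (2), eastern hemlock (1), red maple (2)
Species richness = number of distinct species = 4

4


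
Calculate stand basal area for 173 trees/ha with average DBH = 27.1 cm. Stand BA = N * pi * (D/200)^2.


(D/200)^2 = (27.1/200)^2 = 0.1355^2 = 0.01836025
Individual BA = 3.141593 * 0.01836025 = 0.0576804 m^2
Stand BA = 173 * 0.0576804 = 9.97871 ≈ 9.98 m^2/ha

9.98 m^2/ha


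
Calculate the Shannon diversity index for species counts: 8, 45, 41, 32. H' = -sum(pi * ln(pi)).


Total N = 8 + 45 + 41 + 32 = 126
Per-species terms:
  p = 8/126 = 0.063492; ln(p) = -2.756841; p*ln(p) = 0.063492 * (-2.756841) = -0.175037
  p = 45/126 = 0.357143; ln(p) = -1.029619; p*ln(p) = 0.357143 * (-1.029619) = -0.367721
  p = 41/126 = 0.325397; ln(p) = -1.122709; p*ln(p) = 0.325397 * (-1.122709) = -0.365326
  p = 32/126 = 0.253968; ln(p) = -1.370547; p*ln(p) = 0.253968 * (-1.370547) = -0.348075
sum(p*ln(p)) = (-0.175037) + (-0.367721) + (-0.365326) + (-0.348075) = -1.256159
H' = -(-1.256159) = 1.256159 ≈ 1.2562

1.2562


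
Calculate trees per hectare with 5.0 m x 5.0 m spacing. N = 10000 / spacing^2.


N = 10000 / 5.0^2 = 10000 / 25 = 400.000 ≈ 400 trees/ha

400 trees/ha


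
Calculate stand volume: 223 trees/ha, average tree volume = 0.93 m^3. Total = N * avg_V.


V_stand = 223 * 0.93 = 207.39 ≈ 207.4 m^3/ha

207.4 m^3/ha


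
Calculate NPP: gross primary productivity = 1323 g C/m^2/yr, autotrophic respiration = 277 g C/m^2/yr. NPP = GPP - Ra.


NPP = GPP - Ra = 1323 - 277 = 1046 g C/m^2/yr

1046 g C/m^2/yr


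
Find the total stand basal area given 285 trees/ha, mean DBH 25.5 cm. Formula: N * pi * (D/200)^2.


(D/200)^2 = (25.5/200)^2 = 0.1275^2 = 0.01625625
Individual BA = 3.141593 * 0.01625625 = 0.0510705 m^2
Stand BA = 285 * 0.0510705 = 14.5551 ≈ 14.56 m^2/ha

14.56 m^2/ha


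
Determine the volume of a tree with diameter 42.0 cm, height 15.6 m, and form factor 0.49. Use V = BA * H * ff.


(D/200)^2 = (42.0/200)^2 = 0.21^2 = 0.0441
BA = 3.141593 * 0.0441 = 0.138544 m^2
V = 0.138544 * 15.6 * 0.49 = 1.05903 ≈ 1.059 m^3

1.059 m^3


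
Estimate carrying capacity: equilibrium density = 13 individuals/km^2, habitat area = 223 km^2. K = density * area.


K = 13 * 223 = 2899 individuals

2899 individuals


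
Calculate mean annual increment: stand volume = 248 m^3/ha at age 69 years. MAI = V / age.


MAI = 248 / 69 = 3.5942 ≈ 3.59 m^3/ha/yr

3.59 m^3/ha/yr


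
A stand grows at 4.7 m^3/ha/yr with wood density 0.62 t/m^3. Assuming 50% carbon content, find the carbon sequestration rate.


C = 4.7 * 0.62 * 0.5 = 1.457 ≈ 1.46 t C/ha/yr

1.46 t C/ha/yr


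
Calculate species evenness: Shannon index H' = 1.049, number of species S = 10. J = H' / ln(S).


ln(10) = 2.30259
J = H' / ln(S) = 1.049 / 2.30259 = 0.455574 ≈ 0.4556

0.4556


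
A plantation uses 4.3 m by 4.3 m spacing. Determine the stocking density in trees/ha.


N = 10000 / 4.3^2 = 10000 / 18.49 = 540.833 ≈ 541 trees/ha

541 trees/ha


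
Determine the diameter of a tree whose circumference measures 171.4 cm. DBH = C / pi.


DBH = C / pi = 171.4 / 3.141593 = 54.5583 ≈ 54.56 cm

54.56 cm


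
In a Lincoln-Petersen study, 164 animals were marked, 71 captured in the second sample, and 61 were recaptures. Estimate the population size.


N = M * C / R = 164 * 71 / 61 = 11644 / 61 = 190.89 ≈ 191

191 individuals


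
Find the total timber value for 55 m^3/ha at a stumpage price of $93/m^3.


Value = 55 * 93 = $5115/ha

$5115/ha


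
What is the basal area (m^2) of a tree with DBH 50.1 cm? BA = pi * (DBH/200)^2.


D/200 = 50.1/200 = 0.2505 m
(D/200)^2 = 0.2505^2 = 0.06275025
BA = 3.141593 * 0.06275025 = 0.197136 ≈ 0.1971 m^2

0.1971 m^2


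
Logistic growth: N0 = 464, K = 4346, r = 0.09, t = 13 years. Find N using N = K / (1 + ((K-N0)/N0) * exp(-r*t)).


(K - N0)/N0 = (4346 - 464)/464 = 3882/464 = 8.36638
r*t = 0.09 * 13 = 1.17; exp(-1.17) = 0.310367
8.36638 * 0.310367 = 2.59665
1 + 2.59665 = 3.59665
N = 4346 / 3.59665 = 1208.35 ≈ 1208

1208


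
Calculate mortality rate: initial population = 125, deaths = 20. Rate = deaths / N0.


Mortality rate = 20 / 125 = 0.1600

0.1600


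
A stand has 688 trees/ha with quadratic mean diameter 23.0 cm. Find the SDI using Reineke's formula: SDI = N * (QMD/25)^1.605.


QMD/25 = 23.0/25 = 0.92
(0.92)^1.605 = exp(1.605 * ln(0.92)) = exp(1.605 * (-0.0833816)) = exp(-0.133827) = 0.874741
SDI = 688 * 0.874741 = 601.822 ≈ 602

602


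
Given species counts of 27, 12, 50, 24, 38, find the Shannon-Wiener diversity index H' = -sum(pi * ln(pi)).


Total N = 27 + 12 + 50 + 24 + 38 = 151
Per-species terms:
  p = 27/151 = 0.178808; ln(p) = -1.721443; p*ln(p) = 0.178808 * (-1.721443) = -0.307808
  p = 12/151 = 0.079470; ln(p) = -2.532376; p*ln(p) = 0.079470 * (-2.532376) = -0.201248
  p = 50/151 = 0.331126; ln(p) = -1.105256; p*ln(p) = 0.331126 * (-1.105256) = -0.365979
  p = 24/151 = 0.158940; ln(p) = -1.839229; p*ln(p) = 0.158940 * (-1.839229) = -0.292327
  p = 38/151 = 0.251656; ln(p) = -1.379692; p*ln(p) = 0.251656 * (-1.379692) = -0.347208
sum(p*ln(p)) = (-0.307808) + (-0.201248) + (-0.365979) + (-0.292327) + (-0.347208) = -1.514570
H' = -(-1.514570) = 1.514570 ≈ 1.5146

1.5146


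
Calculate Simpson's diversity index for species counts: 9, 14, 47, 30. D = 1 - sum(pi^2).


Total N = 9 + 14 + 47 + 30 = 100
Per-species terms:
  p = 9/100 = 0.090000; p^2 = 0.090000^2 = 0.008100
  p = 14/100 = 0.140000; p^2 = 0.140000^2 = 0.019600
  p = 47/100 = 0.470000; p^2 = 0.470000^2 = 0.220900
  p = 30/100 = 0.300000; p^2 = 0.300000^2 = 0.090000
sum(p^2) = 0.008100 + 0.019600 + 0.220900 + 0.090000 = 0.338600
D = 1 - 0.338600 = 0.661400 ≈ 0.6614

0.6614


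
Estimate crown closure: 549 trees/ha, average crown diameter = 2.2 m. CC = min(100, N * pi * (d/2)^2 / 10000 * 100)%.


(d/2)^2 = (2.2/2)^2 = 1.1^2 = 1.21
Crown area = 3.141593 * 1.21 = 3.80133 m^2
N * area / 10000 * 100 = 549 * 3.80133 / 10000 * 100 = 20.8693
CC = min(100, 20.8693) = 20.8693 ≈ 20.9%

20.9%


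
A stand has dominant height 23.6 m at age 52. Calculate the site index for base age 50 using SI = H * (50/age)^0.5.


50/52 = 0.961538
(0.961538)^0.5 = 0.980580
SI = 23.6 * 0.980580 = 23.1417 ≈ 23.1 m

23.1 m


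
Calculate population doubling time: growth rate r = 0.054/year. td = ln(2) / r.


td = ln(2) / 0.054 = 0.693147 / 0.054 = 12.8361 ≈ 12.8 years

12.8 years


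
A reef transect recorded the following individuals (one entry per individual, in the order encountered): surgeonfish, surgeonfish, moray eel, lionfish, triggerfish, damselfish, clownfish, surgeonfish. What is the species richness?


Total individuals logged = 8
Distinct species (count of individuals): surgeonfish (3), moray eel (1), lionfish (1), triggerfish (1), damselfish (1), clownfish (1)
Species richness = number of distinct species = 6

6


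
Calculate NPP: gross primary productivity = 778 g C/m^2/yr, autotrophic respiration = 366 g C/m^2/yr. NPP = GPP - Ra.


NPP = GPP - Ra = 778 - 366 = 412 g C/m^2/yr

412 g C/m^2/yr


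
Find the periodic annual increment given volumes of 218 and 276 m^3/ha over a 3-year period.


PAI = (V2 - V1) / period = (276 - 218) / 3 = 58 / 3 = 19.3333 ≈ 19.33 m^3/ha/yr

19.33 m^3/ha/yr


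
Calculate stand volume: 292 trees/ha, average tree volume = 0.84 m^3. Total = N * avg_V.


V_stand = 292 * 0.84 = 245.28 ≈ 245.3 m^3/ha

245.3 m^3/ha


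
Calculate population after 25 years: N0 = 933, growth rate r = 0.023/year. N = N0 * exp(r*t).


r*t = 0.023 * 25 = 0.575
exp(0.575) = 1.77713
N = 933 * 1.77713 = 1658.06 ≈ 1658

1658


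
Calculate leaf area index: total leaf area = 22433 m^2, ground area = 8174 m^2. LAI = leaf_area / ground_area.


LAI = 22433 / 8174 = 2.7444 ≈ 2.74

2.74


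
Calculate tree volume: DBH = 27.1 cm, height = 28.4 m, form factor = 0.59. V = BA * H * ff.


(D/200)^2 = (27.1/200)^2 = 0.1355^2 = 0.01836025
BA = 3.141593 * 0.01836025 = 0.0576804 m^2
V = 0.0576804 * 28.4 * 0.59 = 0.966493 ≈ 0.966 m^3

0.966 m^3


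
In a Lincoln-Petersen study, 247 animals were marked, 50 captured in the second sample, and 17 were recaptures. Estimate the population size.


N = M * C / R = 247 * 50 / 17 = 12350 / 17 = 726.47 ≈ 726

726 individuals


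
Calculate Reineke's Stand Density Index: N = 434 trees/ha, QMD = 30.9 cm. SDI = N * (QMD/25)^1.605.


QMD/25 = 30.9/25 = 1.236
(1.236)^1.605 = exp(1.605 * ln(1.236)) = exp(1.605 * 0.211880) = exp(0.340067) = 1.40504
SDI = 434 * 1.40504 = 609.787 ≈ 610

610


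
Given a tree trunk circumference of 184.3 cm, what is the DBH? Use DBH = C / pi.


DBH = C / pi = 184.3 / 3.141593 = 58.6645 ≈ 58.66 cm

58.66 cm


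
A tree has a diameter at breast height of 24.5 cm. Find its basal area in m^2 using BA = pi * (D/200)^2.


D/200 = 24.5/200 = 0.1225 m
(D/200)^2 = 0.1225^2 = 0.01500625
BA = 3.141593 * 0.01500625 = 0.0471435 ≈ 0.0471 m^2

0.0471 m^2


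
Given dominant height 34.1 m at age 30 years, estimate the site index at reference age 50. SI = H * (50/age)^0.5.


50/30 = 1.66667
(1.66667)^0.5 = 1.29100
SI = 34.1 * 1.29100 = 44.0231 ≈ 44.0 m

44.0 m


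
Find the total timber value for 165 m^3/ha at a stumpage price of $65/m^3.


Value = 165 * 65 = $10725/ha

$10725/ha


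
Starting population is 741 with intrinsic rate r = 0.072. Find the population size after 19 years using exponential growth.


r*t = 0.072 * 19 = 1.368
exp(1.368) = 3.92749
N = 741 * 3.92749 = 2910.27 ≈ 2910

2910


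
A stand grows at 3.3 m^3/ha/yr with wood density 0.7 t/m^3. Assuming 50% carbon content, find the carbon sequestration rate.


C = 3.3 * 0.7 * 0.5 = 1.155 ≈ 1.16 t C/ha/yr

1.16 t C/ha/yr


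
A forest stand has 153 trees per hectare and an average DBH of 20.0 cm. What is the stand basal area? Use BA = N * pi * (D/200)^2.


(D/200)^2 = (20.0/200)^2 = 0.1^2 = 0.01
Individual BA = 3.141593 * 0.01 = 0.0314159 m^2
Stand BA = 153 * 0.0314159 = 4.80663 ≈ 4.81 m^2/ha

4.81 m^2/ha


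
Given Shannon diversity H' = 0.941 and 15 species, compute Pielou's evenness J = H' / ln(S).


ln(15) = 2.70805
J = H' / ln(S) = 0.941 / 2.70805 = 0.347483 ≈ 0.3475

0.3475


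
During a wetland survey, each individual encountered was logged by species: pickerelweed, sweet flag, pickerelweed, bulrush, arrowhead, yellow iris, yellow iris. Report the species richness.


Total individuals logged = 7
Distinct species (count of individuals): pickerelweed (2), sweet flag (1), bulrush (1), arrowhead (1), yellow iris (2)
Species richness = number of distinct species = 5

5


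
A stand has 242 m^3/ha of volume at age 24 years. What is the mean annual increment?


MAI = 242 / 24 = 10.0833 ≈ 10.08 m^3/ha/yr

10.08 m^3/ha/yr


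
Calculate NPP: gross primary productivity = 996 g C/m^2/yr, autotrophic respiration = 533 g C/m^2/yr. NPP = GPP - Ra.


NPP = GPP - Ra = 996 - 533 = 463 g C/m^2/yr

463 g C/m^2/yr


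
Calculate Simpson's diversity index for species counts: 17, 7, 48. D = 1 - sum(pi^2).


Total N = 17 + 7 + 48 = 72
Per-species terms:
  p = 17/72 = 0.236111; p^2 = 0.236111^2 = 0.055748
  p = 7/72 = 0.097222; p^2 = 0.097222^2 = 0.009452
  p = 48/72 = 0.666667; p^2 = 0.666667^2 = 0.444445
sum(p^2) = 0.055748 + 0.009452 + 0.444445 = 0.509645
D = 1 - 0.509645 = 0.490355 ≈ 0.4904

0.4904


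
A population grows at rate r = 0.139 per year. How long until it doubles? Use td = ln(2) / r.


td = ln(2) / 0.139 = 0.693147 / 0.139 = 4.98667 ≈ 5.0 years

5.0 years


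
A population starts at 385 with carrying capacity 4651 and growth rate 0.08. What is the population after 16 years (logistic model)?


(K - N0)/N0 = (4651 - 385)/385 = 4266/385 = 11.0805
r*t = 0.08 * 16 = 1.28; exp(-1.28) = 0.278037
11.0805 * 0.278037 = 3.08079
1 + 3.08079 = 4.08079
N = 4651 / 4.08079 = 1139.73 ≈ 1140

1140


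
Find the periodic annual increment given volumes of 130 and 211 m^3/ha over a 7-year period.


PAI = (V2 - V1) / period = (211 - 130) / 7 = 81 / 7 = 11.5714 ≈ 11.57 m^3/ha/yr

11.57 m^3/ha/yr


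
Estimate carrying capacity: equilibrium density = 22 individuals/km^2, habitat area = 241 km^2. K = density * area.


K = 22 * 241 = 5302 individuals

5302 individuals


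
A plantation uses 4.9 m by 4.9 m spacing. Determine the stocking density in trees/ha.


N = 10000 / 4.9^2 = 10000 / 24.01 = 416.493 ≈ 416 trees/ha

416 trees/ha


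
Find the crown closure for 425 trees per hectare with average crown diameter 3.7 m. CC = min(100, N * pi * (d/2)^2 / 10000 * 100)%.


(d/2)^2 = (3.7/2)^2 = 1.85^2 = 3.4225
Crown area = 3.141593 * 3.4225 = 10.7521 m^2
N * area / 10000 * 100 = 425 * 10.7521 / 10000 * 100 = 45.6964
CC = min(100, 45.6964) = 45.6964 ≈ 45.7%

45.7%


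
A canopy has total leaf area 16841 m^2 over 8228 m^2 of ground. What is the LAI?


LAI = 16841 / 8228 = 2.0468 ≈ 2.05

2.05


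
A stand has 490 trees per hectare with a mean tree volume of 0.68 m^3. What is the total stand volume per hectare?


V_stand = 490 * 0.68 = 333.2 m^3/ha

333.2 m^3/ha


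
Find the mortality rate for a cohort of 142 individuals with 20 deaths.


Mortality rate = 20 / 142 = 0.140845 ≈ 0.1408

0.1408


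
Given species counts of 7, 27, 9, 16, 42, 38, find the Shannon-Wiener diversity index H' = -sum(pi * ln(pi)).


Total N = 7 + 27 + 9 + 16 + 42 + 38 = 139
Per-species terms:
  p = 7/139 = 0.050360; ln(p) = -2.988558; p*ln(p) = 0.050360 * (-2.988558) = -0.150504
  p = 27/139 = 0.194245; ln(p) = -1.638635; p*ln(p) = 0.194245 * (-1.638635) = -0.318297
  p = 9/139 = 0.064748; ln(p) = -2.737252; p*ln(p) = 0.064748 * (-2.737252) = -0.177232
  p = 16/139 = 0.115108; ln(p) = -2.161884; p*ln(p) = 0.115108 * (-2.161884) = -0.248850
  p = 42/139 = 0.302158; ln(p) = -1.196805; p*ln(p) = 0.302158 * (-1.196805) = -0.361624
  p = 38/139 = 0.273381; ln(p) = -1.296889; p*ln(p) = 0.273381 * (-1.296889) = -0.354545
sum(p*ln(p)) = (-0.150504) + (-0.318297) + (-0.177232) + (-0.248850) + (-0.361624) + (-0.354545) = -1.611052
H' = -(-1.611052) = 1.611052 ≈ 1.6111

1.6111


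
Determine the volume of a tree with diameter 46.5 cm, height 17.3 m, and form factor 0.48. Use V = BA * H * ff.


(D/200)^2 = (46.5/200)^2 = 0.2325^2 = 0.05405625
BA = 3.141593 * 0.05405625 = 0.169823 m^2
V = 0.169823 * 17.3 * 0.48 = 1.41021 ≈ 1.410 m^3

1.410 m^3


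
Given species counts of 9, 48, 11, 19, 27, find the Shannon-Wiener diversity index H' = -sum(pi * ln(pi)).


Total N = 9 + 48 + 11 + 19 + 27 = 114
Per-species terms:
  p = 9/114 = 0.078947; ln(p) = -2.538979; p*ln(p) = 0.078947 * (-2.538979) = -0.200445
  p = 48/114 = 0.421053; ln(p) = -0.864997; p*ln(p) = 0.421053 * (-0.864997) = -0.364210
  p = 11/114 = 0.096491; ln(p) = -2.338306; p*ln(p) = 0.096491 * (-2.338306) = -0.225625
  p = 19/114 = 0.166667; ln(p) = -1.791757; p*ln(p) = 0.166667 * (-1.791757) = -0.298627
  p = 27/114 = 0.236842; ln(p) = -1.440362; p*ln(p) = 0.236842 * (-1.440362) = -0.341138
sum(p*ln(p)) = (-0.200445) + (-0.364210) + (-0.225625) + (-0.298627) + (-0.341138) = -1.430045
H' = -(-1.430045) = 1.430045 ≈ 1.4300

1.4300


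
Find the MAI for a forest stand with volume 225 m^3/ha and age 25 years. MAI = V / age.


MAI = 225 / 25 = 9.00 m^3/ha/yr

9.00 m^3/ha/yr


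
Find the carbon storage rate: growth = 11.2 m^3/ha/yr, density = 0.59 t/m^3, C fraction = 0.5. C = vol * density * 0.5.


C = 11.2 * 0.59 * 0.5 = 3.304 ≈ 3.30 t C/ha/yr

3.30 t C/ha/yr


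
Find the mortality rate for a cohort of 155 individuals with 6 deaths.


Mortality rate = 6 / 155 = 0.038710 ≈ 0.0387

0.0387


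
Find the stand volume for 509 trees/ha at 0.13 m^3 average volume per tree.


V_stand = 509 * 0.13 = 66.17 ≈ 66.2 m^3/ha

66.2 m^3/ha


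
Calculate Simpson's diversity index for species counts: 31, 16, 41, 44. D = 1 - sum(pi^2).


Total N = 31 + 16 + 41 + 44 = 132
Per-species terms:
  p = 31/132 = 0.234848; p^2 = 0.234848^2 = 0.055154
  p = 16/132 = 0.121212; p^2 = 0.121212^2 = 0.014692
  p = 41/132 = 0.310606; p^2 = 0.310606^2 = 0.096476
  p = 44/132 = 0.333333; p^2 = 0.333333^2 = 0.111111
sum(p^2) = 0.055154 + 0.014692 + 0.096476 + 0.111111 = 0.277433
D = 1 - 0.277433 = 0.722567 ≈ 0.7226

0.7226


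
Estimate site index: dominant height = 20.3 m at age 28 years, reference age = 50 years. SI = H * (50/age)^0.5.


50/28 = 1.78571
(1.78571)^0.5 = 1.33630
SI = 20.3 * 1.33630 = 27.1269 ≈ 27.1 m

27.1 m


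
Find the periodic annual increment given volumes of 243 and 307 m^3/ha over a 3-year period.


PAI = (V2 - V1) / period = (307 - 243) / 3 = 64 / 3 = 21.3333 ≈ 21.33 m^3/ha/yr

21.33 m^3/ha/yr


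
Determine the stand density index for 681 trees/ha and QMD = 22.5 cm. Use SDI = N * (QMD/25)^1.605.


QMD/25 = 22.5/25 = 0.9
(0.9)^1.605 = exp(1.605 * ln(0.9)) = exp(1.605 * (-0.105361)) = exp(-0.169104) = 0.844421
SDI = 681 * 0.844421 = 575.051 ≈ 575

575


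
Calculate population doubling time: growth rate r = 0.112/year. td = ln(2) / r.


td = ln(2) / 0.112 = 0.693147 / 0.112 = 6.18881 ≈ 6.2 years

6.2 years


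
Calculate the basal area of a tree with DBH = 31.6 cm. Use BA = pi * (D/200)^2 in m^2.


D/200 = 31.6/200 = 0.158 m
(D/200)^2 = 0.158^2 = 0.024964
BA = 3.141593 * 0.024964 = 0.0784267 ≈ 0.0784 m^2

0.0784 m^2


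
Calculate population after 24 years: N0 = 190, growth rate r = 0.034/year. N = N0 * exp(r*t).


r*t = 0.034 * 24 = 0.816
exp(0.816) = 2.26144
N = 190 * 2.26144 = 429.674 ≈ 430

430


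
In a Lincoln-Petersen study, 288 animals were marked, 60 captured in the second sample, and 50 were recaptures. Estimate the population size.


N = M * C / R = 288 * 60 / 50 = 17280 / 50 = 345.60 ≈ 346

346 individuals


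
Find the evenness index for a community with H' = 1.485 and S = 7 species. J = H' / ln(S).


ln(7) = 1.94591
J = H' / ln(S) = 1.485 / 1.94591 = 0.763139 ≈ 0.7631

0.7631


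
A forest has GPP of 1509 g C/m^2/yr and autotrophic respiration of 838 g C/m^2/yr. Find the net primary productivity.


NPP = GPP - Ra = 1509 - 838 = 671 g C/m^2/yr

671 g C/m^2/yr


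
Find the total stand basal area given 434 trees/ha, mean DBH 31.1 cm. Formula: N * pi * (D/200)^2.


(D/200)^2 = (31.1/200)^2 = 0.1555^2 = 0.02418025
Individual BA = 3.141593 * 0.02418025 = 0.0759645 m^2
Stand BA = 434 * 0.0759645 = 32.9686 ≈ 32.97 m^2/ha

32.97 m^2/ha


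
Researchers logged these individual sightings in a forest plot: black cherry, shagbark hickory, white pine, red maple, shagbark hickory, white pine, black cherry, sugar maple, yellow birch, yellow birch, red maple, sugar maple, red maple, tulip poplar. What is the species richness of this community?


Total individuals logged = 14
Distinct species (count of individuals): black cherry (2), shagbark hickory (2), white pine (2), red maple (3), sugar maple (2), yellow birch (2), tulip poplar (1)
Species richness = number of distinct species = 7

7


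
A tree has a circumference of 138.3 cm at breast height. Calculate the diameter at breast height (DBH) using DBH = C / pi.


DBH = C / pi = 138.3 / 3.141593 = 44.0223 ≈ 44.02 cm

44.02 cm


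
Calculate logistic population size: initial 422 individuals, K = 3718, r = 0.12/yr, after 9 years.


(K - N0)/N0 = (3718 - 422)/422 = 3296/422 = 7.81043
r*t = 0.12 * 9 = 1.08; exp(-1.08) = 0.339596
7.81043 * 0.339596 = 2.65239
1 + 2.65239 = 3.65239
N = 3718 / 3.65239 = 1017.96 ≈ 1018

1018


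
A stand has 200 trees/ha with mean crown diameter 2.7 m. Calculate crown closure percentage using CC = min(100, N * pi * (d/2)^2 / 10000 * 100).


(d/2)^2 = (2.7/2)^2 = 1.35^2 = 1.8225
Crown area = 3.141593 * 1.8225 = 5.72555 m^2
N * area / 10000 * 100 = 200 * 5.72555 / 10000 * 100 = 11.4511
CC = min(100, 11.4511) = 11.4511 ≈ 11.5%

11.5%


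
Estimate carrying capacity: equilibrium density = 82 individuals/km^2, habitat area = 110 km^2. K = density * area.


K = 82 * 110 = 9020 individuals

9020 individuals


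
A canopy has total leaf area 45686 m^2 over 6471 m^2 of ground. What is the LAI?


LAI = 45686 / 6471 = 7.0601 ≈ 7.06

7.06


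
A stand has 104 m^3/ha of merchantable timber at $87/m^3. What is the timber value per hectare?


Value = 104 * 87 = $9048/ha

$9048/ha


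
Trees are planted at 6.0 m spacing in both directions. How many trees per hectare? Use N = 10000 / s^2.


N = 10000 / 6.0^2 = 10000 / 36 = 277.778 ≈ 278 trees/ha

278 trees/ha


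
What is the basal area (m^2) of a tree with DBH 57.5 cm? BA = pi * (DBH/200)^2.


D/200 = 57.5/200 = 0.2875 m
(D/200)^2 = 0.2875^2 = 0.08265625
BA = 3.141593 * 0.08265625 = 0.259672 ≈ 0.2597 m^2

0.2597 m^2


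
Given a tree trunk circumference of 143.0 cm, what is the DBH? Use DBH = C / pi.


DBH = C / pi = 143.0 / 3.141593 = 45.5183 ≈ 45.52 cm

45.52 cm


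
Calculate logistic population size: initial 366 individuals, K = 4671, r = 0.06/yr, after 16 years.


(K - N0)/N0 = (4671 - 366)/366 = 4305/366 = 11.7623
r*t = 0.06 * 16 = 0.96; exp(-0.96) = 0.382893
11.7623 * 0.382893 = 4.50370
1 + 4.50370 = 5.50370
N = 4671 / 5.50370 = 848.702 ≈ 849

849


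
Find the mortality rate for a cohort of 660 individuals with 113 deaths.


Mortality rate = 113 / 660 = 0.171212 ≈ 0.1712

0.1712


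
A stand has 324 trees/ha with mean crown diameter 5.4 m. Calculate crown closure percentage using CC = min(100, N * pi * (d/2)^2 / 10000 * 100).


(d/2)^2 = (5.4/2)^2 = 2.7^2 = 7.29
Crown area = 3.141593 * 7.29 = 22.9022 m^2
N * area / 10000 * 100 = 324 * 22.9022 / 10000 * 100 = 74.2031
CC = min(100, 74.2031) = 74.2031 ≈ 74.2%

74.2%


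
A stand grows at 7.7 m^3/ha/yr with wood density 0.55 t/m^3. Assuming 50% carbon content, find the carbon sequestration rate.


C = 7.7 * 0.55 * 0.5 = 2.1175 ≈ 2.12 t C/ha/yr

2.12 t C/ha/yr


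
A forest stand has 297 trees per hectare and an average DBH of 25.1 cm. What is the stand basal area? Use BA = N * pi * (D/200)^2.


(D/200)^2 = (25.1/200)^2 = 0.1255^2 = 0.01575025
Individual BA = 3.141593 * 0.01575025 = 0.0494809 m^2
Stand BA = 297 * 0.0494809 = 14.6958 ≈ 14.70 m^2/ha

14.70 m^2/ha


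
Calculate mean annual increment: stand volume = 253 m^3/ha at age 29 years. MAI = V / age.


MAI = 253 / 29 = 8.7241 ≈ 8.72 m^3/ha/yr

8.72 m^3/ha/yr


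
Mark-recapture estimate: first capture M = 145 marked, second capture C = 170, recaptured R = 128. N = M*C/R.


N = M * C / R = 145 * 170 / 128 = 24650 / 128 = 192.58 ≈ 193

193 individuals


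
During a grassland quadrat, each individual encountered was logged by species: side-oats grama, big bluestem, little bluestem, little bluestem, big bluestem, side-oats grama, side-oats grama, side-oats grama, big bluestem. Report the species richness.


Total individuals logged = 9
Distinct species (count of individuals): side-oats grama (4), big bluestem (3), little bluestem (2)
Species richness = number of distinct species = 3

3


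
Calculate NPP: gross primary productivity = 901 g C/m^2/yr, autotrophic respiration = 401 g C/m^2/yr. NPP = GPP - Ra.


NPP = GPP - Ra = 901 - 401 = 500 g C/m^2/yr

500 g C/m^2/yr


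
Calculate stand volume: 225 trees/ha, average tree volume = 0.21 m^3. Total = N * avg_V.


V_stand = 225 * 0.21 = 47.25 ≈ 47.3 m^3/ha

47.3 m^3/ha


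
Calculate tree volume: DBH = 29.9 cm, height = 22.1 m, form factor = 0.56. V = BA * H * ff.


(D/200)^2 = (29.9/200)^2 = 0.1495^2 = 0.02235025
BA = 3.141593 * 0.02235025 = 0.0702154 m^2
V = 0.0702154 * 22.1 * 0.56 = 0.868986 ≈ 0.869 m^3

0.869 m^3


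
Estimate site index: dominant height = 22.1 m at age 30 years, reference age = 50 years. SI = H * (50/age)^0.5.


50/30 = 1.66667
(1.66667)^0.5 = 1.29100
SI = 22.1 * 1.29100 = 28.5311 ≈ 28.5 m

28.5 m


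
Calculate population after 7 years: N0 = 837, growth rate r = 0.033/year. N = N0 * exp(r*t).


r*t = 0.033 * 7 = 0.231
exp(0.231) = 1.25986
N = 837 * 1.25986 = 1054.50 ≈ 1055

1055


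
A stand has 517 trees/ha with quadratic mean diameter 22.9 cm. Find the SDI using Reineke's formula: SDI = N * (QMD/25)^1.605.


QMD/25 = 22.9/25 = 0.916
(0.916)^1.605 = exp(1.605 * ln(0.916)) = exp(1.605 * (-0.0877389)) = exp(-0.140821) = 0.868645
SDI = 517 * 0.868645 = 449.089 ≈ 449

449


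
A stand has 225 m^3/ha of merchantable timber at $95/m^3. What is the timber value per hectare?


Value = 225 * 95 = $21375/ha

$21375/ha


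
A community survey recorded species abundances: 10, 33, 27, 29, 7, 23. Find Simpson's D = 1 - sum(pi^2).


Total N = 10 + 33 + 27 + 29 + 7 + 23 = 129
Per-species terms:
  p = 10/129 = 0.077519; p^2 = 0.077519^2 = 0.006009
  p = 33/129 = 0.255814; p^2 = 0.255814^2 = 0.065441
  p = 27/129 = 0.209302; p^2 = 0.209302^2 = 0.043807
  p = 29/129 = 0.224806; p^2 = 0.224806^2 = 0.050538
  p = 7/129 = 0.054264; p^2 = 0.054264^2 = 0.002945
  p = 23/129 = 0.178295; p^2 = 0.178295^2 = 0.031789
sum(p^2) = 0.006009 + 0.065441 + 0.043807 + 0.050538 + 0.002945 + 0.031789 = 0.200529
D = 1 - 0.200529 = 0.799471 ≈ 0.7995

0.7995


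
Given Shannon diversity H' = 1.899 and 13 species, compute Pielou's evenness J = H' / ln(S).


ln(13) = 2.56495
J = H' / ln(S) = 1.899 / 2.56495 = 0.740365 ≈ 0.7404

0.7404


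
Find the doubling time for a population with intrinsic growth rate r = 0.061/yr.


td = ln(2) / 0.061 = 0.693147 / 0.061 = 11.3631 ≈ 11.4 years

11.4 years


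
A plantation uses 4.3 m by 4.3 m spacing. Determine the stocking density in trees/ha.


N = 10000 / 4.3^2 = 10000 / 18.49 = 540.833 ≈ 541 trees/ha

541 trees/ha


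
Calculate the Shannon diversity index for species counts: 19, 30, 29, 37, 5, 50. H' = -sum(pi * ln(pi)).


Total N = 19 + 30 + 29 + 37 + 5 + 50 = 170
Per-species terms:
  p = 19/170 = 0.111765; ln(p) = -2.191357; p*ln(p) = 0.111765 * (-2.191357) = -0.244917
  p = 30/170 = 0.176471; ln(p) = -1.734599; p*ln(p) = 0.176471 * (-1.734599) = -0.306106
  p = 29/170 = 0.170588; ln(p) = -1.768504; p*ln(p) = 0.170588 * (-1.768504) = -0.301686
  p = 37/170 = 0.217647; ln(p) = -1.524881; p*ln(p) = 0.217647 * (-1.524881) = -0.331886
  p = 5/170 = 0.029412; ln(p) = -3.526353; p*ln(p) = 0.029412 * (-3.526353) = -0.103717
  p = 50/170 = 0.294118; ln(p) = -1.223774; p*ln(p) = 0.294118 * (-1.223774) = -0.359934
sum(p*ln(p)) = (-0.244917) + (-0.306106) + (-0.301686) + (-0.331886) + (-0.103717) + (-0.359934) = -1.648246
H' = -(-1.648246) = 1.648246 ≈ 1.6482

1.6482


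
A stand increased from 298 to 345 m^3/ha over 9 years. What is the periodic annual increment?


PAI = (V2 - V1) / period = (345 - 298) / 9 = 47 / 9 = 5.2222 ≈ 5.22 m^3/ha/yr

5.22 m^3/ha/yr
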